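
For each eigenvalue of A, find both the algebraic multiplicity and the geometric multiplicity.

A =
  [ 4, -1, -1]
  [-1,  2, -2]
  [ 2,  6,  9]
λ = 5: alg = 3, geom = 1

Step 1 — factor the characteristic polynomial to read off the algebraic multiplicities:
  χ_A(x) = (x - 5)^3

Step 2 — compute geometric multiplicities via the rank-nullity identity g(λ) = n − rank(A − λI):
  rank(A − (5)·I) = 2, so dim ker(A − (5)·I) = n − 2 = 1

Summary:
  λ = 5: algebraic multiplicity = 3, geometric multiplicity = 1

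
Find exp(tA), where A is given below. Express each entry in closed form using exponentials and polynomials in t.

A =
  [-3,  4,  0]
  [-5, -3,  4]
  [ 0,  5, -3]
e^{tA} =
  [-10*t^2*exp(-3*t) + exp(-3*t), 4*t*exp(-3*t), 8*t^2*exp(-3*t)]
  [-5*t*exp(-3*t), exp(-3*t), 4*t*exp(-3*t)]
  [-25*t^2*exp(-3*t)/2, 5*t*exp(-3*t), 10*t^2*exp(-3*t) + exp(-3*t)]

Strategy: write A = P · J · P⁻¹ where J is a Jordan canonical form, so e^{tA} = P · e^{tJ} · P⁻¹, and e^{tJ} can be computed block-by-block.

A has Jordan form
J =
  [-3,  1,  0]
  [ 0, -3,  1]
  [ 0,  0, -3]
(up to reordering of blocks).

Per-block formulas:
  For a 3×3 Jordan block J_3(-3): exp(t · J_3(-3)) = e^(-3t)·(I + t·N + (t^2/2)·N^2), where N is the 3×3 nilpotent shift.

After assembling e^{tJ} and conjugating by P, we get:

e^{tA} =
  [-10*t^2*exp(-3*t) + exp(-3*t), 4*t*exp(-3*t), 8*t^2*exp(-3*t)]
  [-5*t*exp(-3*t), exp(-3*t), 4*t*exp(-3*t)]
  [-25*t^2*exp(-3*t)/2, 5*t*exp(-3*t), 10*t^2*exp(-3*t) + exp(-3*t)]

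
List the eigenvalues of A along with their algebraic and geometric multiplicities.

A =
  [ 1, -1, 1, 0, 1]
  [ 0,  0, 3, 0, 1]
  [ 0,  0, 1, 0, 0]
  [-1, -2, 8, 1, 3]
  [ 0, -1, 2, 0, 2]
λ = 1: alg = 5, geom = 2

Step 1 — factor the characteristic polynomial to read off the algebraic multiplicities:
  χ_A(x) = (x - 1)^5

Step 2 — compute geometric multiplicities via the rank-nullity identity g(λ) = n − rank(A − λI):
  rank(A − (1)·I) = 3, so dim ker(A − (1)·I) = n − 3 = 2

Summary:
  λ = 1: algebraic multiplicity = 5, geometric multiplicity = 2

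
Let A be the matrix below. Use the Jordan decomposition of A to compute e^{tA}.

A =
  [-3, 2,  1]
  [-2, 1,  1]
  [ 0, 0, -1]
e^{tA} =
  [-2*t*exp(-t) + exp(-t), 2*t*exp(-t), t*exp(-t)]
  [-2*t*exp(-t), 2*t*exp(-t) + exp(-t), t*exp(-t)]
  [0, 0, exp(-t)]

Strategy: write A = P · J · P⁻¹ where J is a Jordan canonical form, so e^{tA} = P · e^{tJ} · P⁻¹, and e^{tJ} can be computed block-by-block.

A has Jordan form
J =
  [-1,  1,  0]
  [ 0, -1,  0]
  [ 0,  0, -1]
(up to reordering of blocks).

Per-block formulas:
  For a 1×1 block at λ = -1: exp(t · [-1]) = [e^(-1t)].
  For a 2×2 Jordan block J_2(-1): exp(t · J_2(-1)) = e^(-1t)·(I + t·N), where N is the 2×2 nilpotent shift.

After assembling e^{tJ} and conjugating by P, we get:

e^{tA} =
  [-2*t*exp(-t) + exp(-t), 2*t*exp(-t), t*exp(-t)]
  [-2*t*exp(-t), 2*t*exp(-t) + exp(-t), t*exp(-t)]
  [0, 0, exp(-t)]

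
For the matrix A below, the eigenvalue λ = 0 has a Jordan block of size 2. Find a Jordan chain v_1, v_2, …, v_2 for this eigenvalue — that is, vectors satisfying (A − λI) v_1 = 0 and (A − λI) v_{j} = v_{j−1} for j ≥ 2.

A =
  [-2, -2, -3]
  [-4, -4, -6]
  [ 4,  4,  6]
A Jordan chain for λ = 0 of length 2:
v_1 = (-2, -4, 4)ᵀ
v_2 = (1, 0, 0)ᵀ

Let N = A − (0)·I. We want v_2 with N^2 v_2 = 0 but N^1 v_2 ≠ 0; then v_{j-1} := N · v_j for j = 2, …, 2.

Pick v_2 = (1, 0, 0)ᵀ.
Then v_1 = N · v_2 = (-2, -4, 4)ᵀ.

Sanity check: (A − (0)·I) v_1 = (0, 0, 0)ᵀ = 0. ✓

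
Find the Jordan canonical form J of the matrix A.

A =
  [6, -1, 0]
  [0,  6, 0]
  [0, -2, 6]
J_2(6) ⊕ J_1(6)

The characteristic polynomial is
  det(x·I − A) = x^3 - 18*x^2 + 108*x - 216 = (x - 6)^3

Eigenvalues and multiplicities (the geometric multiplicity of λ is n − rank(A − λI), which equals the number of Jordan blocks for λ):
  λ = 6: algebraic multiplicity = 3, geometric multiplicity = 2

Determining the block sizes for each eigenvalue:
  λ = 6: 2 blocks summing to 3 forces exactly one block of size 2 and the rest size 1 → block sizes [2, 1]

Assembling the blocks gives a Jordan form
J =
  [6, 1, 0]
  [0, 6, 0]
  [0, 0, 6]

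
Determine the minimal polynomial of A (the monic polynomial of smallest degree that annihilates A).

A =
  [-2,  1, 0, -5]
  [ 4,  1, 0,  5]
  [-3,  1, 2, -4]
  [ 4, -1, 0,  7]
x^2 - 4*x + 4

The characteristic polynomial is χ_A(x) = (x - 2)^4, so the eigenvalues are known. The minimal polynomial is
  m_A(x) = Π_λ (x − λ)^{k_λ}
where k_λ is the size of the *largest* Jordan block for λ (equivalently, the smallest k with (A − λI)^k v = 0 for every generalised eigenvector v of λ).

  λ = 2: largest Jordan block has size 2, contributing (x − 2)^2

So m_A(x) = (x - 2)^2 = x^2 - 4*x + 4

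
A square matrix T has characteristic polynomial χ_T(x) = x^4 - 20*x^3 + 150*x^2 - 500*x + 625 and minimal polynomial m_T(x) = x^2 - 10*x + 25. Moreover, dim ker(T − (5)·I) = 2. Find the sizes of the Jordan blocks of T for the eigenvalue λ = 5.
Block sizes for λ = 5: [2, 2]

Step 1 — from the characteristic polynomial, algebraic multiplicity of λ = 5 is 4. From dim ker(T − (5)·I) = 2, there are exactly 2 Jordan blocks for λ = 5.
Step 2 — from the minimal polynomial, the factor (x − 5)^2 tells us the largest block for λ = 5 has size 2.
Step 3 — with total size 4, 2 blocks, and largest block 2, the block sizes (in nonincreasing order) are [2, 2].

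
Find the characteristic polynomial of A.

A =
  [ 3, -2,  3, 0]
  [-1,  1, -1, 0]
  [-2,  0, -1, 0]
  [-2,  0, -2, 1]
x^4 - 4*x^3 + 6*x^2 - 4*x + 1

Expanding det(x·I − A) (e.g. by cofactor expansion or by noting that A is similar to its Jordan form J, which has the same characteristic polynomial as A) gives
  χ_A(x) = x^4 - 4*x^3 + 6*x^2 - 4*x + 1
which factors as (x - 1)^4. The eigenvalues (with algebraic multiplicities) are λ = 1 with multiplicity 4.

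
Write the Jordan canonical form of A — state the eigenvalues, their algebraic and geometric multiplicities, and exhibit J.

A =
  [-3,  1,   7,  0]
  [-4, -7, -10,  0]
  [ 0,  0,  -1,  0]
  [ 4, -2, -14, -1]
J_2(-5) ⊕ J_1(-1) ⊕ J_1(-1)

The characteristic polynomial is
  det(x·I − A) = x^4 + 12*x^3 + 46*x^2 + 60*x + 25 = (x + 1)^2*(x + 5)^2

Eigenvalues and multiplicities (the geometric multiplicity of λ is n − rank(A − λI), which equals the number of Jordan blocks for λ):
  λ = -5: algebraic multiplicity = 2, geometric multiplicity = 1
  λ = -1: algebraic multiplicity = 2, geometric multiplicity = 2

Determining the block sizes for each eigenvalue:
  λ = -5: one block (gm = 1), so the single block has size am = 2 → block sizes [2]
  λ = -1: gm = am = 2, so every block has size 1 → block sizes [1, 1]

Assembling the blocks gives a Jordan form
J =
  [-5,  1,  0,  0]
  [ 0, -5,  0,  0]
  [ 0,  0, -1,  0]
  [ 0,  0,  0, -1]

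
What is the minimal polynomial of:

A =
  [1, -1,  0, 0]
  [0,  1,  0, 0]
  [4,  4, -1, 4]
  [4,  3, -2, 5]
x^3 - 5*x^2 + 7*x - 3

The characteristic polynomial is χ_A(x) = (x - 3)*(x - 1)^3, so the eigenvalues are known. The minimal polynomial is
  m_A(x) = Π_λ (x − λ)^{k_λ}
where k_λ is the size of the *largest* Jordan block for λ (equivalently, the smallest k with (A − λI)^k v = 0 for every generalised eigenvector v of λ).

  λ = 1: largest Jordan block has size 2, contributing (x − 1)^2
  λ = 3: largest Jordan block has size 1, contributing (x − 3)

So m_A(x) = (x - 3)*(x - 1)^2 = x^3 - 5*x^2 + 7*x - 3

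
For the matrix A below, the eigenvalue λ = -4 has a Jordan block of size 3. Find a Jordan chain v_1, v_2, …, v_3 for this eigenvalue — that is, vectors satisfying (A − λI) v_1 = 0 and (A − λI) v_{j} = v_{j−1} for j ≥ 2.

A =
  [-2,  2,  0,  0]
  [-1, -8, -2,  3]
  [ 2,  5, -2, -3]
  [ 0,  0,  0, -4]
A Jordan chain for λ = -4 of length 3:
v_1 = (2, -2, 3, 0)ᵀ
v_2 = (2, -1, 2, 0)ᵀ
v_3 = (1, 0, 0, 0)ᵀ

Let N = A − (-4)·I. We want v_3 with N^3 v_3 = 0 but N^2 v_3 ≠ 0; then v_{j-1} := N · v_j for j = 3, …, 2.

Pick v_3 = (1, 0, 0, 0)ᵀ.
Then v_2 = N · v_3 = (2, -1, 2, 0)ᵀ.
Then v_1 = N · v_2 = (2, -2, 3, 0)ᵀ.

Sanity check: (A − (-4)·I) v_1 = (0, 0, 0, 0)ᵀ = 0. ✓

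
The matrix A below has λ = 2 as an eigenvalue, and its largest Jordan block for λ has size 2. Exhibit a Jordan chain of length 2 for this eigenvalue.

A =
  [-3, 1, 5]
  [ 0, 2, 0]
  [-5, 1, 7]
A Jordan chain for λ = 2 of length 2:
v_1 = (-5, 0, -5)ᵀ
v_2 = (1, 0, 0)ᵀ

Let N = A − (2)·I. We want v_2 with N^2 v_2 = 0 but N^1 v_2 ≠ 0; then v_{j-1} := N · v_j for j = 2, …, 2.

Pick v_2 = (1, 0, 0)ᵀ.
Then v_1 = N · v_2 = (-5, 0, -5)ᵀ.

Sanity check: (A − (2)·I) v_1 = (0, 0, 0)ᵀ = 0. ✓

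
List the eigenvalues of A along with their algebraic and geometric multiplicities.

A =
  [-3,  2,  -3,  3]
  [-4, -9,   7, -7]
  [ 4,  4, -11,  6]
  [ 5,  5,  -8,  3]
λ = -5: alg = 4, geom = 2

Step 1 — factor the characteristic polynomial to read off the algebraic multiplicities:
  χ_A(x) = (x + 5)^4

Step 2 — compute geometric multiplicities via the rank-nullity identity g(λ) = n − rank(A − λI):
  rank(A − (-5)·I) = 2, so dim ker(A − (-5)·I) = n − 2 = 2

Summary:
  λ = -5: algebraic multiplicity = 4, geometric multiplicity = 2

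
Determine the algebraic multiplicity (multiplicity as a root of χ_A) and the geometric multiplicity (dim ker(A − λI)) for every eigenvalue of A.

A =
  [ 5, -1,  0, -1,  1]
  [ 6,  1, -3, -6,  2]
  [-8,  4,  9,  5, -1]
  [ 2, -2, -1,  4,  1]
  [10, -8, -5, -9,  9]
λ = 5: alg = 2, geom = 1; λ = 6: alg = 3, geom = 1

Step 1 — factor the characteristic polynomial to read off the algebraic multiplicities:
  χ_A(x) = (x - 6)^3*(x - 5)^2

Step 2 — compute geometric multiplicities via the rank-nullity identity g(λ) = n − rank(A − λI):
  rank(A − (5)·I) = 4, so dim ker(A − (5)·I) = n − 4 = 1
  rank(A − (6)·I) = 4, so dim ker(A − (6)·I) = n − 4 = 1

Summary:
  λ = 5: algebraic multiplicity = 2, geometric multiplicity = 1
  λ = 6: algebraic multiplicity = 3, geometric multiplicity = 1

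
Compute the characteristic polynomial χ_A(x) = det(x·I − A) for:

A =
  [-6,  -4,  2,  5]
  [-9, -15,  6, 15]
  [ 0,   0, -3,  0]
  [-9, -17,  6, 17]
x^4 + 7*x^3 + 9*x^2 - 27*x - 54

Expanding det(x·I − A) (e.g. by cofactor expansion or by noting that A is similar to its Jordan form J, which has the same characteristic polynomial as A) gives
  χ_A(x) = x^4 + 7*x^3 + 9*x^2 - 27*x - 54
which factors as (x - 2)*(x + 3)^3. The eigenvalues (with algebraic multiplicities) are λ = -3 with multiplicity 3, λ = 2 with multiplicity 1.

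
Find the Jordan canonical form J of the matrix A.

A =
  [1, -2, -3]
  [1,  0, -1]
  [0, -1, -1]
J_3(0)

The characteristic polynomial is
  det(x·I − A) = x^3

Eigenvalues and multiplicities (the geometric multiplicity of λ is n − rank(A − λI), which equals the number of Jordan blocks for λ):
  λ = 0: algebraic multiplicity = 3, geometric multiplicity = 1

Determining the block sizes for each eigenvalue:
  λ = 0: one block (gm = 1), so the single block has size am = 3 → block sizes [3]

Assembling the blocks gives a Jordan form
J =
  [0, 1, 0]
  [0, 0, 1]
  [0, 0, 0]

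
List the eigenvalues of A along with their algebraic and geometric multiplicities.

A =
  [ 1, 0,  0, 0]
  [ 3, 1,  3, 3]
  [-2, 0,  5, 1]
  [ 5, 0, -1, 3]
λ = 1: alg = 2, geom = 2; λ = 4: alg = 2, geom = 1

Step 1 — factor the characteristic polynomial to read off the algebraic multiplicities:
  χ_A(x) = (x - 4)^2*(x - 1)^2

Step 2 — compute geometric multiplicities via the rank-nullity identity g(λ) = n − rank(A − λI):
  rank(A − (1)·I) = 2, so dim ker(A − (1)·I) = n − 2 = 2
  rank(A − (4)·I) = 3, so dim ker(A − (4)·I) = n − 3 = 1

Summary:
  λ = 1: algebraic multiplicity = 2, geometric multiplicity = 2
  λ = 4: algebraic multiplicity = 2, geometric multiplicity = 1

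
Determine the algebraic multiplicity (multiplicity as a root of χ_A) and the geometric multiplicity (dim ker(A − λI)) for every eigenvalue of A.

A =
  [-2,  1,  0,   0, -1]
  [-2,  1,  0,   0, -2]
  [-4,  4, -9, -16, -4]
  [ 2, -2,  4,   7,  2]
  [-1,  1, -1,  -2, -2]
λ = -1: alg = 5, geom = 3

Step 1 — factor the characteristic polynomial to read off the algebraic multiplicities:
  χ_A(x) = (x + 1)^5

Step 2 — compute geometric multiplicities via the rank-nullity identity g(λ) = n − rank(A − λI):
  rank(A − (-1)·I) = 2, so dim ker(A − (-1)·I) = n − 2 = 3

Summary:
  λ = -1: algebraic multiplicity = 5, geometric multiplicity = 3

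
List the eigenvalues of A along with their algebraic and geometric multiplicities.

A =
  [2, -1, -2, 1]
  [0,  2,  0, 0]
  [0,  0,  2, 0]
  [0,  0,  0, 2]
λ = 2: alg = 4, geom = 3

Step 1 — factor the characteristic polynomial to read off the algebraic multiplicities:
  χ_A(x) = (x - 2)^4

Step 2 — compute geometric multiplicities via the rank-nullity identity g(λ) = n − rank(A − λI):
  rank(A − (2)·I) = 1, so dim ker(A − (2)·I) = n − 1 = 3

Summary:
  λ = 2: algebraic multiplicity = 4, geometric multiplicity = 3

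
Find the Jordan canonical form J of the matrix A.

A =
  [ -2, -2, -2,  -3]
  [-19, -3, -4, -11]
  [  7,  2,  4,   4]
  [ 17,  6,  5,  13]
J_3(3) ⊕ J_1(3)

The characteristic polynomial is
  det(x·I − A) = x^4 - 12*x^3 + 54*x^2 - 108*x + 81 = (x - 3)^4

Eigenvalues and multiplicities (the geometric multiplicity of λ is n − rank(A − λI), which equals the number of Jordan blocks for λ):
  λ = 3: algebraic multiplicity = 4, geometric multiplicity = 2

Determining the block sizes for each eigenvalue:
  λ = 3: with am = 4 and gm = 2, the partition is not yet determined (e.g. several partitions of 4 into 2 parts exist). Let N = A − (3)·I. Computing rank(N^1) = 2, rank(N^2) = 1, rank(N^3) = 0; the number of blocks of size ≥ j is rank(N^{j−1}) − rank(N^j), giving [2, 1, 1]. So we have 1 block(s) of size 3, 1 block(s) of size 1 → block sizes [3, 1]

Assembling the blocks gives a Jordan form
J =
  [3, 1, 0, 0]
  [0, 3, 1, 0]
  [0, 0, 3, 0]
  [0, 0, 0, 3]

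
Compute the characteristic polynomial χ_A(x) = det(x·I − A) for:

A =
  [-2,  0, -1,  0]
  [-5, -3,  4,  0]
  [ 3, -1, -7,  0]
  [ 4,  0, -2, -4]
x^4 + 16*x^3 + 96*x^2 + 256*x + 256

Expanding det(x·I − A) (e.g. by cofactor expansion or by noting that A is similar to its Jordan form J, which has the same characteristic polynomial as A) gives
  χ_A(x) = x^4 + 16*x^3 + 96*x^2 + 256*x + 256
which factors as (x + 4)^4. The eigenvalues (with algebraic multiplicities) are λ = -4 with multiplicity 4.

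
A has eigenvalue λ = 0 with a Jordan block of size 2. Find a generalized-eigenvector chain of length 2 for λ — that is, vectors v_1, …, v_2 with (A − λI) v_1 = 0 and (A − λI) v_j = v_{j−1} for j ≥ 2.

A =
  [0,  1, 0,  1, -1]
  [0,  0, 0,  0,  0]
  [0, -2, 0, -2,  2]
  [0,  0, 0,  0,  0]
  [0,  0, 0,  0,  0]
A Jordan chain for λ = 0 of length 2:
v_1 = (1, 0, -2, 0, 0)ᵀ
v_2 = (0, 1, 0, 0, 0)ᵀ

Let N = A − (0)·I. We want v_2 with N^2 v_2 = 0 but N^1 v_2 ≠ 0; then v_{j-1} := N · v_j for j = 2, …, 2.

Pick v_2 = (0, 1, 0, 0, 0)ᵀ.
Then v_1 = N · v_2 = (1, 0, -2, 0, 0)ᵀ.

Sanity check: (A − (0)·I) v_1 = (0, 0, 0, 0, 0)ᵀ = 0. ✓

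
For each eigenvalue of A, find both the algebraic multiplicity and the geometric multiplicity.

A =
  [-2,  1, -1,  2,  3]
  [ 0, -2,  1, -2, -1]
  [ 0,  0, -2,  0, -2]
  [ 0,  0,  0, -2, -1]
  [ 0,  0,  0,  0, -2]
λ = -2: alg = 5, geom = 2

Step 1 — factor the characteristic polynomial to read off the algebraic multiplicities:
  χ_A(x) = (x + 2)^5

Step 2 — compute geometric multiplicities via the rank-nullity identity g(λ) = n − rank(A − λI):
  rank(A − (-2)·I) = 3, so dim ker(A − (-2)·I) = n − 3 = 2

Summary:
  λ = -2: algebraic multiplicity = 5, geometric multiplicity = 2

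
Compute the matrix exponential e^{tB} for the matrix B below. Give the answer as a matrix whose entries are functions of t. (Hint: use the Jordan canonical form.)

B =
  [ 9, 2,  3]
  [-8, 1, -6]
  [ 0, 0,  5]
e^{tB} =
  [4*t*exp(5*t) + exp(5*t), 2*t*exp(5*t), 3*t*exp(5*t)]
  [-8*t*exp(5*t), -4*t*exp(5*t) + exp(5*t), -6*t*exp(5*t)]
  [0, 0, exp(5*t)]

Strategy: write B = P · J · P⁻¹ where J is a Jordan canonical form, so e^{tB} = P · e^{tJ} · P⁻¹, and e^{tJ} can be computed block-by-block.

B has Jordan form
J =
  [5, 1, 0]
  [0, 5, 0]
  [0, 0, 5]
(up to reordering of blocks).

Per-block formulas:
  For a 2×2 Jordan block J_2(5): exp(t · J_2(5)) = e^(5t)·(I + t·N), where N is the 2×2 nilpotent shift.
  For a 1×1 block at λ = 5: exp(t · [5]) = [e^(5t)].

After assembling e^{tJ} and conjugating by P, we get:

e^{tB} =
  [4*t*exp(5*t) + exp(5*t), 2*t*exp(5*t), 3*t*exp(5*t)]
  [-8*t*exp(5*t), -4*t*exp(5*t) + exp(5*t), -6*t*exp(5*t)]
  [0, 0, exp(5*t)]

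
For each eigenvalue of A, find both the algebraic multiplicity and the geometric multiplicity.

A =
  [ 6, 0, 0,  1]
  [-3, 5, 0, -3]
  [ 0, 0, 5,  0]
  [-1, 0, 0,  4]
λ = 5: alg = 4, geom = 3

Step 1 — factor the characteristic polynomial to read off the algebraic multiplicities:
  χ_A(x) = (x - 5)^4

Step 2 — compute geometric multiplicities via the rank-nullity identity g(λ) = n − rank(A − λI):
  rank(A − (5)·I) = 1, so dim ker(A − (5)·I) = n − 1 = 3

Summary:
  λ = 5: algebraic multiplicity = 4, geometric multiplicity = 3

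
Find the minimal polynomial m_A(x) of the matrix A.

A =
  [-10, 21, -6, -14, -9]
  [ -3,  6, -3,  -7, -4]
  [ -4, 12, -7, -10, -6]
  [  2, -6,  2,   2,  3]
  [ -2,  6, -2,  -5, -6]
x^3 + 9*x^2 + 27*x + 27

The characteristic polynomial is χ_A(x) = (x + 3)^5, so the eigenvalues are known. The minimal polynomial is
  m_A(x) = Π_λ (x − λ)^{k_λ}
where k_λ is the size of the *largest* Jordan block for λ (equivalently, the smallest k with (A − λI)^k v = 0 for every generalised eigenvector v of λ).

  λ = -3: largest Jordan block has size 3, contributing (x + 3)^3

So m_A(x) = (x + 3)^3 = x^3 + 9*x^2 + 27*x + 27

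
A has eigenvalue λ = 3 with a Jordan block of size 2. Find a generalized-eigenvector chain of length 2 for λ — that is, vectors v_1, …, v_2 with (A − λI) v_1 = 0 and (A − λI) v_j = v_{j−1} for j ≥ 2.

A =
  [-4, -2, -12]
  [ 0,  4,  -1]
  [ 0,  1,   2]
A Jordan chain for λ = 3 of length 2:
v_1 = (-2, 1, 1)ᵀ
v_2 = (0, 1, 0)ᵀ

Let N = A − (3)·I. We want v_2 with N^2 v_2 = 0 but N^1 v_2 ≠ 0; then v_{j-1} := N · v_j for j = 2, …, 2.

Pick v_2 = (0, 1, 0)ᵀ.
Then v_1 = N · v_2 = (-2, 1, 1)ᵀ.

Sanity check: (A − (3)·I) v_1 = (0, 0, 0)ᵀ = 0. ✓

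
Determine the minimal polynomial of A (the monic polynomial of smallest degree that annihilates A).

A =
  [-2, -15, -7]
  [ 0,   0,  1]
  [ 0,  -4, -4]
x^3 + 6*x^2 + 12*x + 8

The characteristic polynomial is χ_A(x) = (x + 2)^3, so the eigenvalues are known. The minimal polynomial is
  m_A(x) = Π_λ (x − λ)^{k_λ}
where k_λ is the size of the *largest* Jordan block for λ (equivalently, the smallest k with (A − λI)^k v = 0 for every generalised eigenvector v of λ).

  λ = -2: largest Jordan block has size 3, contributing (x + 2)^3

So m_A(x) = (x + 2)^3 = x^3 + 6*x^2 + 12*x + 8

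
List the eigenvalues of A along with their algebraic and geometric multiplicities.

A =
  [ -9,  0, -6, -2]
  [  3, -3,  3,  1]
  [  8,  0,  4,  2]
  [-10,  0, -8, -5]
λ = -4: alg = 1, geom = 1; λ = -3: alg = 3, geom = 2

Step 1 — factor the characteristic polynomial to read off the algebraic multiplicities:
  χ_A(x) = (x + 3)^3*(x + 4)

Step 2 — compute geometric multiplicities via the rank-nullity identity g(λ) = n − rank(A − λI):
  rank(A − (-4)·I) = 3, so dim ker(A − (-4)·I) = n − 3 = 1
  rank(A − (-3)·I) = 2, so dim ker(A − (-3)·I) = n − 2 = 2

Summary:
  λ = -4: algebraic multiplicity = 1, geometric multiplicity = 1
  λ = -3: algebraic multiplicity = 3, geometric multiplicity = 2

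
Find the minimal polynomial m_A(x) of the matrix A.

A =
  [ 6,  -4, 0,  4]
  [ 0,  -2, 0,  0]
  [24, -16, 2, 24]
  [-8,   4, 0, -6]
x^2 - 4

The characteristic polynomial is χ_A(x) = (x - 2)^2*(x + 2)^2, so the eigenvalues are known. The minimal polynomial is
  m_A(x) = Π_λ (x − λ)^{k_λ}
where k_λ is the size of the *largest* Jordan block for λ (equivalently, the smallest k with (A − λI)^k v = 0 for every generalised eigenvector v of λ).

  λ = -2: largest Jordan block has size 1, contributing (x + 2)
  λ = 2: largest Jordan block has size 1, contributing (x − 2)

So m_A(x) = (x - 2)*(x + 2) = x^2 - 4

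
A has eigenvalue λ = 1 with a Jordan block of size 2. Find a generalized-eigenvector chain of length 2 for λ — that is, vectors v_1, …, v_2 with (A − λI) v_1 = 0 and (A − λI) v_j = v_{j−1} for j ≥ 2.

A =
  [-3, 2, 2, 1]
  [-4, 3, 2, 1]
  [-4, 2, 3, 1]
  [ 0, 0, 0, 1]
A Jordan chain for λ = 1 of length 2:
v_1 = (-4, -4, -4, 0)ᵀ
v_2 = (1, 0, 0, 0)ᵀ

Let N = A − (1)·I. We want v_2 with N^2 v_2 = 0 but N^1 v_2 ≠ 0; then v_{j-1} := N · v_j for j = 2, …, 2.

Pick v_2 = (1, 0, 0, 0)ᵀ.
Then v_1 = N · v_2 = (-4, -4, -4, 0)ᵀ.

Sanity check: (A − (1)·I) v_1 = (0, 0, 0, 0)ᵀ = 0. ✓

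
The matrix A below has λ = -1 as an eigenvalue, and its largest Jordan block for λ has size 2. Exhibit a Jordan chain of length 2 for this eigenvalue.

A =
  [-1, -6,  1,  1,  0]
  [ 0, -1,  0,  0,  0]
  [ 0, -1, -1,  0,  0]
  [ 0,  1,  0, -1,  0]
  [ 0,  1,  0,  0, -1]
A Jordan chain for λ = -1 of length 2:
v_1 = (-6, 0, -1, 1, 1)ᵀ
v_2 = (0, 1, 0, 0, 0)ᵀ

Let N = A − (-1)·I. We want v_2 with N^2 v_2 = 0 but N^1 v_2 ≠ 0; then v_{j-1} := N · v_j for j = 2, …, 2.

Pick v_2 = (0, 1, 0, 0, 0)ᵀ.
Then v_1 = N · v_2 = (-6, 0, -1, 1, 1)ᵀ.

Sanity check: (A − (-1)·I) v_1 = (0, 0, 0, 0, 0)ᵀ = 0. ✓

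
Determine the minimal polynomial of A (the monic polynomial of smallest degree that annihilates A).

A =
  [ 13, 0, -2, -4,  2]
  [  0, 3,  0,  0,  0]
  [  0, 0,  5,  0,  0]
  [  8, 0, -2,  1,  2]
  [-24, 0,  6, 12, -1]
x^2 - 8*x + 15

The characteristic polynomial is χ_A(x) = (x - 5)^3*(x - 3)^2, so the eigenvalues are known. The minimal polynomial is
  m_A(x) = Π_λ (x − λ)^{k_λ}
where k_λ is the size of the *largest* Jordan block for λ (equivalently, the smallest k with (A − λI)^k v = 0 for every generalised eigenvector v of λ).

  λ = 3: largest Jordan block has size 1, contributing (x − 3)
  λ = 5: largest Jordan block has size 1, contributing (x − 5)

So m_A(x) = (x - 5)*(x - 3) = x^2 - 8*x + 15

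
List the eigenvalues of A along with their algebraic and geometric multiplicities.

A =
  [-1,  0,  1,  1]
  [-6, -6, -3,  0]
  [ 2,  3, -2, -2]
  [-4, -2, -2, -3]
λ = -3: alg = 4, geom = 2

Step 1 — factor the characteristic polynomial to read off the algebraic multiplicities:
  χ_A(x) = (x + 3)^4

Step 2 — compute geometric multiplicities via the rank-nullity identity g(λ) = n − rank(A − λI):
  rank(A − (-3)·I) = 2, so dim ker(A − (-3)·I) = n − 2 = 2

Summary:
  λ = -3: algebraic multiplicity = 4, geometric multiplicity = 2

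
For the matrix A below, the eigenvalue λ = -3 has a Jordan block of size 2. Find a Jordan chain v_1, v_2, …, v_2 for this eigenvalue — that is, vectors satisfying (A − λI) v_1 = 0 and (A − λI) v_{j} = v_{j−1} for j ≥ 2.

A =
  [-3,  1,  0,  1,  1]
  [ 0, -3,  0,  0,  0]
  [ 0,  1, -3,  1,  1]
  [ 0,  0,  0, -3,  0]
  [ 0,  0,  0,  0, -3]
A Jordan chain for λ = -3 of length 2:
v_1 = (1, 0, 1, 0, 0)ᵀ
v_2 = (0, 1, 0, 0, 0)ᵀ

Let N = A − (-3)·I. We want v_2 with N^2 v_2 = 0 but N^1 v_2 ≠ 0; then v_{j-1} := N · v_j for j = 2, …, 2.

Pick v_2 = (0, 1, 0, 0, 0)ᵀ.
Then v_1 = N · v_2 = (1, 0, 1, 0, 0)ᵀ.

Sanity check: (A − (-3)·I) v_1 = (0, 0, 0, 0, 0)ᵀ = 0. ✓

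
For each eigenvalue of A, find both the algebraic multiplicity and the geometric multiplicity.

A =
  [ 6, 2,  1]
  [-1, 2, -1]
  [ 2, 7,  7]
λ = 5: alg = 3, geom = 1

Step 1 — factor the characteristic polynomial to read off the algebraic multiplicities:
  χ_A(x) = (x - 5)^3

Step 2 — compute geometric multiplicities via the rank-nullity identity g(λ) = n − rank(A − λI):
  rank(A − (5)·I) = 2, so dim ker(A − (5)·I) = n − 2 = 1

Summary:
  λ = 5: algebraic multiplicity = 3, geometric multiplicity = 1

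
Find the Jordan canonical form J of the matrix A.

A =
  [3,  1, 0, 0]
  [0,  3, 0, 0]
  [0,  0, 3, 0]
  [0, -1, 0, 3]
J_2(3) ⊕ J_1(3) ⊕ J_1(3)

The characteristic polynomial is
  det(x·I − A) = x^4 - 12*x^3 + 54*x^2 - 108*x + 81 = (x - 3)^4

Eigenvalues and multiplicities (the geometric multiplicity of λ is n − rank(A − λI), which equals the number of Jordan blocks for λ):
  λ = 3: algebraic multiplicity = 4, geometric multiplicity = 3

Determining the block sizes for each eigenvalue:
  λ = 3: 3 blocks summing to 4 forces exactly one block of size 2 and the rest size 1 → block sizes [2, 1, 1]

Assembling the blocks gives a Jordan form
J =
  [3, 1, 0, 0]
  [0, 3, 0, 0]
  [0, 0, 3, 0]
  [0, 0, 0, 3]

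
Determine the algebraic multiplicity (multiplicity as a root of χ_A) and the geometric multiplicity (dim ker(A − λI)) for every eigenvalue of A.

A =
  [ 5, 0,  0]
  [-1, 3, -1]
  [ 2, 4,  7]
λ = 5: alg = 3, geom = 2

Step 1 — factor the characteristic polynomial to read off the algebraic multiplicities:
  χ_A(x) = (x - 5)^3

Step 2 — compute geometric multiplicities via the rank-nullity identity g(λ) = n − rank(A − λI):
  rank(A − (5)·I) = 1, so dim ker(A − (5)·I) = n − 1 = 2

Summary:
  λ = 5: algebraic multiplicity = 3, geometric multiplicity = 2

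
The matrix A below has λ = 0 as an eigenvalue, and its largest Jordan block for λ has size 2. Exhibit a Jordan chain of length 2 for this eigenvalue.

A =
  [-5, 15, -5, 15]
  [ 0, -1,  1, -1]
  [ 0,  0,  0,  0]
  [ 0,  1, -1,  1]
A Jordan chain for λ = 0 of length 2:
v_1 = (0, -1, 0, 1)ᵀ
v_2 = (3, 1, 0, 0)ᵀ

Let N = A − (0)·I. We want v_2 with N^2 v_2 = 0 but N^1 v_2 ≠ 0; then v_{j-1} := N · v_j for j = 2, …, 2.

Pick v_2 = (3, 1, 0, 0)ᵀ.
Then v_1 = N · v_2 = (0, -1, 0, 1)ᵀ.

Sanity check: (A − (0)·I) v_1 = (0, 0, 0, 0)ᵀ = 0. ✓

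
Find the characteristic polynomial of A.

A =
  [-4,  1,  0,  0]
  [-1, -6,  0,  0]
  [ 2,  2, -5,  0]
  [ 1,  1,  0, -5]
x^4 + 20*x^3 + 150*x^2 + 500*x + 625

Expanding det(x·I − A) (e.g. by cofactor expansion or by noting that A is similar to its Jordan form J, which has the same characteristic polynomial as A) gives
  χ_A(x) = x^4 + 20*x^3 + 150*x^2 + 500*x + 625
which factors as (x + 5)^4. The eigenvalues (with algebraic multiplicities) are λ = -5 with multiplicity 4.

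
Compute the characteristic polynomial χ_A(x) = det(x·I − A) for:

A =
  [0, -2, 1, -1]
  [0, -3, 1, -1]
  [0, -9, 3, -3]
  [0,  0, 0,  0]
x^4

Expanding det(x·I − A) (e.g. by cofactor expansion or by noting that A is similar to its Jordan form J, which has the same characteristic polynomial as A) gives
  χ_A(x) = x^4
which factors as x^4. The eigenvalues (with algebraic multiplicities) are λ = 0 with multiplicity 4.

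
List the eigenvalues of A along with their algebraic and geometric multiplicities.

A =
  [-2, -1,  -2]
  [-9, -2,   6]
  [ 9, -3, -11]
λ = -5: alg = 3, geom = 2

Step 1 — factor the characteristic polynomial to read off the algebraic multiplicities:
  χ_A(x) = (x + 5)^3

Step 2 — compute geometric multiplicities via the rank-nullity identity g(λ) = n − rank(A − λI):
  rank(A − (-5)·I) = 1, so dim ker(A − (-5)·I) = n − 1 = 2

Summary:
  λ = -5: algebraic multiplicity = 3, geometric multiplicity = 2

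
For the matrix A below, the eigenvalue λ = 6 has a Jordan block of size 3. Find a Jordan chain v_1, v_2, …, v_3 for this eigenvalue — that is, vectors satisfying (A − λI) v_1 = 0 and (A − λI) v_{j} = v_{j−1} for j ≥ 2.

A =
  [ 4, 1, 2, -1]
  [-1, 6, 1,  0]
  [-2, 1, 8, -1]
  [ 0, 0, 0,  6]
A Jordan chain for λ = 6 of length 3:
v_1 = (-1, 0, -1, 0)ᵀ
v_2 = (-2, -1, -2, 0)ᵀ
v_3 = (1, 0, 0, 0)ᵀ

Let N = A − (6)·I. We want v_3 with N^3 v_3 = 0 but N^2 v_3 ≠ 0; then v_{j-1} := N · v_j for j = 3, …, 2.

Pick v_3 = (1, 0, 0, 0)ᵀ.
Then v_2 = N · v_3 = (-2, -1, -2, 0)ᵀ.
Then v_1 = N · v_2 = (-1, 0, -1, 0)ᵀ.

Sanity check: (A − (6)·I) v_1 = (0, 0, 0, 0)ᵀ = 0. ✓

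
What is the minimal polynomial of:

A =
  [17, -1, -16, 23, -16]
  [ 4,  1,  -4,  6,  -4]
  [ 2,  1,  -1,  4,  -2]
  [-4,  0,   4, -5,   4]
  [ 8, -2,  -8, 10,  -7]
x^2 - 2*x + 1

The characteristic polynomial is χ_A(x) = (x - 1)^5, so the eigenvalues are known. The minimal polynomial is
  m_A(x) = Π_λ (x − λ)^{k_λ}
where k_λ is the size of the *largest* Jordan block for λ (equivalently, the smallest k with (A − λI)^k v = 0 for every generalised eigenvector v of λ).

  λ = 1: largest Jordan block has size 2, contributing (x − 1)^2

So m_A(x) = (x - 1)^2 = x^2 - 2*x + 1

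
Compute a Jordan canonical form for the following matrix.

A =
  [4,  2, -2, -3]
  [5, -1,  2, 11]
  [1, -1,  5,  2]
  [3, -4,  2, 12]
J_2(5) ⊕ J_2(5)

The characteristic polynomial is
  det(x·I − A) = x^4 - 20*x^3 + 150*x^2 - 500*x + 625 = (x - 5)^4

Eigenvalues and multiplicities (the geometric multiplicity of λ is n − rank(A − λI), which equals the number of Jordan blocks for λ):
  λ = 5: algebraic multiplicity = 4, geometric multiplicity = 2

Determining the block sizes for each eigenvalue:
  λ = 5: with am = 4 and gm = 2, the partition is not yet determined (e.g. several partitions of 4 into 2 parts exist). Let N = A − (5)·I. Computing rank(N^1) = 2, rank(N^2) = 0; the number of blocks of size ≥ j is rank(N^{j−1}) − rank(N^j), giving [2, 2]. So we have 2 block(s) of size 2 → block sizes [2, 2]

Assembling the blocks gives a Jordan form
J =
  [5, 1, 0, 0]
  [0, 5, 0, 0]
  [0, 0, 5, 1]
  [0, 0, 0, 5]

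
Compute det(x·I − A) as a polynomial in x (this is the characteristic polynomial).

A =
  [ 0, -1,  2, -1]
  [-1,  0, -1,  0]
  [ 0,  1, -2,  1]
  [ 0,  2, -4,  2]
x^4

Expanding det(x·I − A) (e.g. by cofactor expansion or by noting that A is similar to its Jordan form J, which has the same characteristic polynomial as A) gives
  χ_A(x) = x^4
which factors as x^4. The eigenvalues (with algebraic multiplicities) are λ = 0 with multiplicity 4.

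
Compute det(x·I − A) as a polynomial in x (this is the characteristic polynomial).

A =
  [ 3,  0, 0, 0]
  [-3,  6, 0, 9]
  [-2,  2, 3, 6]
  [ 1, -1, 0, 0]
x^4 - 12*x^3 + 54*x^2 - 108*x + 81

Expanding det(x·I − A) (e.g. by cofactor expansion or by noting that A is similar to its Jordan form J, which has the same characteristic polynomial as A) gives
  χ_A(x) = x^4 - 12*x^3 + 54*x^2 - 108*x + 81
which factors as (x - 3)^4. The eigenvalues (with algebraic multiplicities) are λ = 3 with multiplicity 4.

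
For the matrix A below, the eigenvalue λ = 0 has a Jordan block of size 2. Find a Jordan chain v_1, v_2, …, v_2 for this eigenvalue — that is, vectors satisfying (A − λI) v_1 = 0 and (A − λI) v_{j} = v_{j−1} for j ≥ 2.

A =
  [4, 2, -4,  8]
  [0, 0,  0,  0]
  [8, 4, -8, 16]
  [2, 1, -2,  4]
A Jordan chain for λ = 0 of length 2:
v_1 = (4, 0, 8, 2)ᵀ
v_2 = (1, 0, 0, 0)ᵀ

Let N = A − (0)·I. We want v_2 with N^2 v_2 = 0 but N^1 v_2 ≠ 0; then v_{j-1} := N · v_j for j = 2, …, 2.

Pick v_2 = (1, 0, 0, 0)ᵀ.
Then v_1 = N · v_2 = (4, 0, 8, 2)ᵀ.

Sanity check: (A − (0)·I) v_1 = (0, 0, 0, 0)ᵀ = 0. ✓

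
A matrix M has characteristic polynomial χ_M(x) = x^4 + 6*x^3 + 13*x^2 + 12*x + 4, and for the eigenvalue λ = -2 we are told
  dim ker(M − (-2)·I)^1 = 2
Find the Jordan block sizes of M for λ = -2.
Block sizes for λ = -2: [1, 1]

From the dimensions of kernels of powers, the number of Jordan blocks of size at least j is d_j − d_{j−1} where d_j = dim ker(N^j) (with d_0 = 0). Computing the differences gives [2].
The number of blocks of size exactly k is (#blocks of size ≥ k) − (#blocks of size ≥ k + 1), so the partition is: 2 block(s) of size 1.
In nonincreasing order the block sizes are [1, 1].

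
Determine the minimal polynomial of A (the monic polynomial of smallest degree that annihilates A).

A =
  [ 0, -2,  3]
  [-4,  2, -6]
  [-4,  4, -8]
x^2 + 4*x + 4

The characteristic polynomial is χ_A(x) = (x + 2)^3, so the eigenvalues are known. The minimal polynomial is
  m_A(x) = Π_λ (x − λ)^{k_λ}
where k_λ is the size of the *largest* Jordan block for λ (equivalently, the smallest k with (A − λI)^k v = 0 for every generalised eigenvector v of λ).

  λ = -2: largest Jordan block has size 2, contributing (x + 2)^2

So m_A(x) = (x + 2)^2 = x^2 + 4*x + 4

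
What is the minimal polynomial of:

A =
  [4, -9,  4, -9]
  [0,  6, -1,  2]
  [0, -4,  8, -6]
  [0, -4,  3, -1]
x^4 - 17*x^3 + 108*x^2 - 304*x + 320

The characteristic polynomial is χ_A(x) = (x - 5)*(x - 4)^3, so the eigenvalues are known. The minimal polynomial is
  m_A(x) = Π_λ (x − λ)^{k_λ}
where k_λ is the size of the *largest* Jordan block for λ (equivalently, the smallest k with (A − λI)^k v = 0 for every generalised eigenvector v of λ).

  λ = 4: largest Jordan block has size 3, contributing (x − 4)^3
  λ = 5: largest Jordan block has size 1, contributing (x − 5)

So m_A(x) = (x - 5)*(x - 4)^3 = x^4 - 17*x^3 + 108*x^2 - 304*x + 320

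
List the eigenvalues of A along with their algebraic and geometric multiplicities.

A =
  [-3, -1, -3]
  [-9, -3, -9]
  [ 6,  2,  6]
λ = 0: alg = 3, geom = 2

Step 1 — factor the characteristic polynomial to read off the algebraic multiplicities:
  χ_A(x) = x^3

Step 2 — compute geometric multiplicities via the rank-nullity identity g(λ) = n − rank(A − λI):
  rank(A − (0)·I) = 1, so dim ker(A − (0)·I) = n − 1 = 2

Summary:
  λ = 0: algebraic multiplicity = 3, geometric multiplicity = 2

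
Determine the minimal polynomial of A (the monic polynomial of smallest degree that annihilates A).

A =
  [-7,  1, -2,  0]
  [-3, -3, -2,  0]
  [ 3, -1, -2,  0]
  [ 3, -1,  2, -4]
x^2 + 8*x + 16

The characteristic polynomial is χ_A(x) = (x + 4)^4, so the eigenvalues are known. The minimal polynomial is
  m_A(x) = Π_λ (x − λ)^{k_λ}
where k_λ is the size of the *largest* Jordan block for λ (equivalently, the smallest k with (A − λI)^k v = 0 for every generalised eigenvector v of λ).

  λ = -4: largest Jordan block has size 2, contributing (x + 4)^2

So m_A(x) = (x + 4)^2 = x^2 + 8*x + 16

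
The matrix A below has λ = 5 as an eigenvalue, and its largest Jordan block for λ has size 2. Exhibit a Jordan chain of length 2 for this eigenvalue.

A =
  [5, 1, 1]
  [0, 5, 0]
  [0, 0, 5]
A Jordan chain for λ = 5 of length 2:
v_1 = (1, 0, 0)ᵀ
v_2 = (0, 1, 0)ᵀ

Let N = A − (5)·I. We want v_2 with N^2 v_2 = 0 but N^1 v_2 ≠ 0; then v_{j-1} := N · v_j for j = 2, …, 2.

Pick v_2 = (0, 1, 0)ᵀ.
Then v_1 = N · v_2 = (1, 0, 0)ᵀ.

Sanity check: (A − (5)·I) v_1 = (0, 0, 0)ᵀ = 0. ✓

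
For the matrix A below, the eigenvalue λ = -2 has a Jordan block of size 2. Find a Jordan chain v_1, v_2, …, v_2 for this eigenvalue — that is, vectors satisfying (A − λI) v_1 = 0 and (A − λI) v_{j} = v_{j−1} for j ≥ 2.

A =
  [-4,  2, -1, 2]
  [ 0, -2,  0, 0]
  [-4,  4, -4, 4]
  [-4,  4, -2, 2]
A Jordan chain for λ = -2 of length 2:
v_1 = (-2, 0, -4, -4)ᵀ
v_2 = (1, 0, 0, 0)ᵀ

Let N = A − (-2)·I. We want v_2 with N^2 v_2 = 0 but N^1 v_2 ≠ 0; then v_{j-1} := N · v_j for j = 2, …, 2.

Pick v_2 = (1, 0, 0, 0)ᵀ.
Then v_1 = N · v_2 = (-2, 0, -4, -4)ᵀ.

Sanity check: (A − (-2)·I) v_1 = (0, 0, 0, 0)ᵀ = 0. ✓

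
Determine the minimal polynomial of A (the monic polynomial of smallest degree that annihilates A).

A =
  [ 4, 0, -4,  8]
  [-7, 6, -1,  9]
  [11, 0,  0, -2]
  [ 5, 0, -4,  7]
x^4 - 17*x^3 + 90*x^2 - 108*x - 216

The characteristic polynomial is χ_A(x) = (x - 6)^3*(x + 1), so the eigenvalues are known. The minimal polynomial is
  m_A(x) = Π_λ (x − λ)^{k_λ}
where k_λ is the size of the *largest* Jordan block for λ (equivalently, the smallest k with (A − λI)^k v = 0 for every generalised eigenvector v of λ).

  λ = -1: largest Jordan block has size 1, contributing (x + 1)
  λ = 6: largest Jordan block has size 3, contributing (x − 6)^3

So m_A(x) = (x - 6)^3*(x + 1) = x^4 - 17*x^3 + 90*x^2 - 108*x - 216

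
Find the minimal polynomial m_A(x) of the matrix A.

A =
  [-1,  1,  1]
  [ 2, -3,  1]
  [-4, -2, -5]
x^3 + 9*x^2 + 27*x + 27

The characteristic polynomial is χ_A(x) = (x + 3)^3, so the eigenvalues are known. The minimal polynomial is
  m_A(x) = Π_λ (x − λ)^{k_λ}
where k_λ is the size of the *largest* Jordan block for λ (equivalently, the smallest k with (A − λI)^k v = 0 for every generalised eigenvector v of λ).

  λ = -3: largest Jordan block has size 3, contributing (x + 3)^3

So m_A(x) = (x + 3)^3 = x^3 + 9*x^2 + 27*x + 27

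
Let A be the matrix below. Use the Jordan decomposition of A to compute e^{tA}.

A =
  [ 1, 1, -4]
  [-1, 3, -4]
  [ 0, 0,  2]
e^{tA} =
  [-t*exp(2*t) + exp(2*t), t*exp(2*t), -4*t*exp(2*t)]
  [-t*exp(2*t), t*exp(2*t) + exp(2*t), -4*t*exp(2*t)]
  [0, 0, exp(2*t)]

Strategy: write A = P · J · P⁻¹ where J is a Jordan canonical form, so e^{tA} = P · e^{tJ} · P⁻¹, and e^{tJ} can be computed block-by-block.

A has Jordan form
J =
  [2, 1, 0]
  [0, 2, 0]
  [0, 0, 2]
(up to reordering of blocks).

Per-block formulas:
  For a 2×2 Jordan block J_2(2): exp(t · J_2(2)) = e^(2t)·(I + t·N), where N is the 2×2 nilpotent shift.
  For a 1×1 block at λ = 2: exp(t · [2]) = [e^(2t)].

After assembling e^{tJ} and conjugating by P, we get:

e^{tA} =
  [-t*exp(2*t) + exp(2*t), t*exp(2*t), -4*t*exp(2*t)]
  [-t*exp(2*t), t*exp(2*t) + exp(2*t), -4*t*exp(2*t)]
  [0, 0, exp(2*t)]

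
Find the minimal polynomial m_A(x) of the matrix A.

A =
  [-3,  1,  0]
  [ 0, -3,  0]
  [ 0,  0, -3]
x^2 + 6*x + 9

The characteristic polynomial is χ_A(x) = (x + 3)^3, so the eigenvalues are known. The minimal polynomial is
  m_A(x) = Π_λ (x − λ)^{k_λ}
where k_λ is the size of the *largest* Jordan block for λ (equivalently, the smallest k with (A − λI)^k v = 0 for every generalised eigenvector v of λ).

  λ = -3: largest Jordan block has size 2, contributing (x + 3)^2

So m_A(x) = (x + 3)^2 = x^2 + 6*x + 9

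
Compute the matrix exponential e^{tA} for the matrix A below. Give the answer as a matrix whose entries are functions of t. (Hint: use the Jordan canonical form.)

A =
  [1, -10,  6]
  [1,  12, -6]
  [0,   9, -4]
e^{tA} =
  [2*t*exp(2*t) - exp(5*t) + 2*exp(2*t), 2*t*exp(2*t) - 4*exp(5*t) + 4*exp(2*t), 2*exp(5*t) - 2*exp(2*t)]
  [-2*t*exp(2*t) + exp(5*t) - exp(2*t), -2*t*exp(2*t) + 4*exp(5*t) - 3*exp(2*t), -2*exp(5*t) + 2*exp(2*t)]
  [-3*t*exp(2*t) + exp(5*t) - exp(2*t), -3*t*exp(2*t) + 4*exp(5*t) - 4*exp(2*t), -2*exp(5*t) + 3*exp(2*t)]

Strategy: write A = P · J · P⁻¹ where J is a Jordan canonical form, so e^{tA} = P · e^{tJ} · P⁻¹, and e^{tJ} can be computed block-by-block.

A has Jordan form
J =
  [2, 1, 0]
  [0, 2, 0]
  [0, 0, 5]
(up to reordering of blocks).

Per-block formulas:
  For a 2×2 Jordan block J_2(2): exp(t · J_2(2)) = e^(2t)·(I + t·N), where N is the 2×2 nilpotent shift.
  For a 1×1 block at λ = 5: exp(t · [5]) = [e^(5t)].

After assembling e^{tJ} and conjugating by P, we get:

e^{tA} =
  [2*t*exp(2*t) - exp(5*t) + 2*exp(2*t), 2*t*exp(2*t) - 4*exp(5*t) + 4*exp(2*t), 2*exp(5*t) - 2*exp(2*t)]
  [-2*t*exp(2*t) + exp(5*t) - exp(2*t), -2*t*exp(2*t) + 4*exp(5*t) - 3*exp(2*t), -2*exp(5*t) + 2*exp(2*t)]
  [-3*t*exp(2*t) + exp(5*t) - exp(2*t), -3*t*exp(2*t) + 4*exp(5*t) - 4*exp(2*t), -2*exp(5*t) + 3*exp(2*t)]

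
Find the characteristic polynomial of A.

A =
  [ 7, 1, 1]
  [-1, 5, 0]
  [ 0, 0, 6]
x^3 - 18*x^2 + 108*x - 216

Expanding det(x·I − A) (e.g. by cofactor expansion or by noting that A is similar to its Jordan form J, which has the same characteristic polynomial as A) gives
  χ_A(x) = x^3 - 18*x^2 + 108*x - 216
which factors as (x - 6)^3. The eigenvalues (with algebraic multiplicities) are λ = 6 with multiplicity 3.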